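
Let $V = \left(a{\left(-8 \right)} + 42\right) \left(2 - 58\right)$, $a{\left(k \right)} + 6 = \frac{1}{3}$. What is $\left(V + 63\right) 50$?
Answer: $- \frac{295750}{3} \approx -98583.0$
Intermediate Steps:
$a{\left(k \right)} = - \frac{17}{3}$ ($a{\left(k \right)} = -6 + \frac{1}{3} = - \frac{17}{3}$)
$V = - \frac{6104}{3}$ ($V = \left(- \frac{17}{3} + 42\right) \left(2 - 58\right) = \frac{109}{3} \left(-56\right) = - \frac{6104}{3} \approx -2034.7$)
$\left(V + 63\right) 50 = \left(- \frac{6104}{3} + 63\right) 50 = \left(- \frac{5915}{3}\right) 50 = - \frac{295750}{3}$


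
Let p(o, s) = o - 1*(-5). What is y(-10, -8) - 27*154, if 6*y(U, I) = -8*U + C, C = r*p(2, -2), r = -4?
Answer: -12448/3 ≈ -4149.3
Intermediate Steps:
p(o, s) = 5 + o (p(o, s) = o + 5 = 5 + o)
C = -28 (C = -4*(5 + 2) = -4*7 = -28)
y(U, I) = -14/3 - 4*U/3 (y(U, I) = (-8*U - 28)/6 = (-28 - 8*U)/6 = -14/3 - 4*U/3)
y(-10, -8) - 27*154 = (-14/3 - 4/3*(-10)) - 27*154 = (-14/3 + 40/3) - 4158 = 26/3 - 4158 = -12448/3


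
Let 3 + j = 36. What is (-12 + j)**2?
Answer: 441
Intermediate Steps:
j = 33 (j = -3 + 36 = 33)
(-12 + j)**2 = (-12 + 33)**2 = 21**2 = 441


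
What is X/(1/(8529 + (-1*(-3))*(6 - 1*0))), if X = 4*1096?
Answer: 37470048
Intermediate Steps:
X = 4384
X/(1/(8529 + (-1*(-3))*(6 - 1*0))) = 4384/(1/(8529 + (-1*(-3))*(6 - 1*0))) = 4384/(1/(8529 + 3*(6 + 0))) = 4384/(1/(8529 + 3*6)) = 4384/(1/(8529 + 18)) = 4384/(1/8547) = 4384*8547 = 37470048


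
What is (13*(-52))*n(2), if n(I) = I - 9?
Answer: 4732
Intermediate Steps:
n(I) = -9 + I
(13*(-52))*n(2) = (13*(-52))*(-9 + 2) = -676*(-7) = 4732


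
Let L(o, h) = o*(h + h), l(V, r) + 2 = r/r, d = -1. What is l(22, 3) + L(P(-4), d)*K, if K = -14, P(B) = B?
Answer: -113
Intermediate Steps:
l(V, r) = -1 (l(V, r) = -2 + r/r = -2 + 1 = -1)
L(o, h) = 2*h*o (L(o, h) = o*(2*h) = 2*h*o)
l(22, 3) + L(P(-4), d)*K = -1 + (2*(-1)*(-4))*(-14) = -1 + 8*(-14) = -1 - 112 = -113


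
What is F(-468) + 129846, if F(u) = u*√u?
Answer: 129846 - 2808*I*√13 ≈ 1.2985e+5 - 10124.0*I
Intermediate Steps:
F(u) = u^(3/2)
F(-468) + 129846 = (-468)^(3/2) + 129846 = -2808*I*√13 + 129846 = 129846 - 2808*I*√13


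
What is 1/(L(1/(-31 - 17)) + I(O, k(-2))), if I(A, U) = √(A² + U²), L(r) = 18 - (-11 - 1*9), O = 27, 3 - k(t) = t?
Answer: 19/345 - √754/690 ≈ 0.015277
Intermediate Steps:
k(t) = 3 - t
L(r) = 38 (L(r) = 18 - (-11 - 9) = 18 - 1*(-20) = 18 + 20 = 38)
1/(L(1/(-31 - 17)) + I(O, k(-2))) = 1/(38 + √(27² + (3 - 1*(-2))²)) = 1/(38 + √(729 + (3 + 2)²)) = 1/(38 + √(729 + 5²)) = 1/(38 + √(729 + 25)) = 1/(38 + √754)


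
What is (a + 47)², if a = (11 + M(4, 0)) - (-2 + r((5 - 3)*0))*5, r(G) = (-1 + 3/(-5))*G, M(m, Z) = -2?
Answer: 4356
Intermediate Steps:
r(G) = -8*G/5 (r(G) = (-1 + 3*(-⅕))*G = (-1 - ⅗)*G = -8*G/5)
a = 19 (a = (11 - 2) - (-2 - 8*(5 - 3)*0/5)*5 = 9 - (-2 - 16*0/5)*5 = 9 - (-2 - 8/5*0)*5 = 9 - (-2 + 0)*5 = 9 - (-2)*5 = 9 - 1*(-10) = 9 + 10 = 19)
(a + 47)² = (19 + 47)² = 66² = 4356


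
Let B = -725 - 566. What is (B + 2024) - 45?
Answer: 688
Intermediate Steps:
B = -1291
(B + 2024) - 45 = (-1291 + 2024) - 45 = 733 - 45 = 688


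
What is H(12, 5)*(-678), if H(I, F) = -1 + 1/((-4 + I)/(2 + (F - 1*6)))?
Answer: 2373/4 ≈ 593.25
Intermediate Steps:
H(I, F) = -1 + (-4 + F)/(-4 + I) (H(I, F) = -1 + 1/((-4 + I)/(2 + (F - 6))) = -1 + 1/((-4 + I)/(2 + (-6 + F))) = -1 + 1/((-4 + I)/(-4 + F)) = -1 + (-4 + F)/(-4 + I))
H(12, 5)*(-678) = ((5 - 1*12)/(-4 + 12))*(-678) = ((5 - 12)/8)*(-678) = ((⅛)*(-7))*(-678) = -7/8*(-678) = 2373/4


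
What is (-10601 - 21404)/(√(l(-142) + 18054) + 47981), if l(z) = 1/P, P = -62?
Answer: -19041835622/28546763007 + 6401*√69399514/28546763007 ≈ -0.66517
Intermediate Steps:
l(z) = -1/62 (l(z) = 1/(-62) = -1/62)
(-10601 - 21404)/(√(l(-142) + 18054) + 47981) = (-10601 - 21404)/(√(-1/62 + 18054) + 47981) = -32005/(√(1119347/62) + 47981) = -32005/(√69399514/62 + 47981) = -32005/(47981 + √69399514/62)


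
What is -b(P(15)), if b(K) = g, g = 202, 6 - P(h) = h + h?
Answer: -202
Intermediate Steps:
P(h) = 6 - 2*h (P(h) = 6 - (h + h) = 6 - 2*h)
b(K) = 202
-b(P(15)) = -1*202 = -202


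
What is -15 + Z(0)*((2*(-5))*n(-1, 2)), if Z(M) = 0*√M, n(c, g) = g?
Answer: -15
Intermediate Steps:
Z(M) = 0
-15 + Z(0)*((2*(-5))*n(-1, 2)) = -15 + 0*((2*(-5))*2) = -15 + 0*(-10*2) = -15 + 0*(-20) = -15 + 0 = -15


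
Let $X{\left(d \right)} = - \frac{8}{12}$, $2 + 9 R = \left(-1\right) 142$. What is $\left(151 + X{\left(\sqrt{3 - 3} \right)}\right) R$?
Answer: $- \frac{7216}{3} \approx -2405.3$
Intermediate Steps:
$R = -16$ ($R = - \frac{2}{9} + \frac{\left(-1\right) 142}{9} = - \frac{2}{9} + \frac{1}{9} \left(-142\right) = - \frac{2}{9} - \frac{142}{9} = -16$)
$X{\left(d \right)} = - \frac{2}{3}$ ($X{\left(d \right)} = \left(-8\right) \frac{1}{12} = - \frac{2}{3}$)
$\left(151 + X{\left(\sqrt{3 - 3} \right)}\right) R = \left(151 - \frac{2}{3}\right) \left(-16\right) = \frac{451}{3} \left(-16\right) = - \frac{7216}{3}$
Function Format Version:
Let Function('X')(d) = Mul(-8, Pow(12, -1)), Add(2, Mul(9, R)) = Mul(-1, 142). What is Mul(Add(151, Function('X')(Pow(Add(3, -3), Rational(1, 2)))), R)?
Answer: Rational(-7216, 3) ≈ -2405.3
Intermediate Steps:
R = -16 (R = Add(Rational(-2, 9), Mul(Rational(1, 9), Mul(-1, 142))) = Add(Rational(-2, 9), Mul(Rational(1, 9), -142)) = Add(Rational(-2, 9), Rational(-142, 9)) = -16)
Function('X')(d) = Rational(-2, 3) (Function('X')(d) = Mul(-8, Rational(1, 12)) = Rational(-2, 3))
Mul(Add(151, Function('X')(Pow(Add(3, -3), Rational(1, 2)))), R) = Mul(Add(151, Rational(-2, 3)), -16) = Mul(Rational(451, 3), -16) = Rational(-7216, 3)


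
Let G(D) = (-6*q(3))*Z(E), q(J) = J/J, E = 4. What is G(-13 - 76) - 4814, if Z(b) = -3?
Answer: -4796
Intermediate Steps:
q(J) = 1
G(D) = 18 (G(D) = -6*1*(-3) = -6*(-3) = 18)
G(-13 - 76) - 4814 = 18 - 4814 = -4796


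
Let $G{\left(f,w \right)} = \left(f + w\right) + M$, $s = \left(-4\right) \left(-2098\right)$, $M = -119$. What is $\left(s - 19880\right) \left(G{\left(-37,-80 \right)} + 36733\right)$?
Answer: $-419277536$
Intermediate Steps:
$s = 8392$
$G{\left(f,w \right)} = -119 + f + w$ ($G{\left(f,w \right)} = \left(f + w\right) - 119 = -119 + f + w$)
$\left(s - 19880\right) \left(G{\left(-37,-80 \right)} + 36733\right) = \left(8392 - 19880\right) \left(\left(-119 - 37 - 80\right) + 36733\right) = - 11488 \left(-236 + 36733\right) = \left(-11488\right) 36497 = -419277536$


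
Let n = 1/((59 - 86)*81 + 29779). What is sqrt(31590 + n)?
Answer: sqrt(6012512576338)/13796 ≈ 177.74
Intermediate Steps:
n = 1/27592 (n = 1/(-27*81 + 29779) = 1/(-2187 + 29779) = 1/27592 ≈ 3.6242e-5)
sqrt(31590 + n) = sqrt(31590 + 1/27592) = sqrt(871631281/27592) = sqrt(6012512576338)/13796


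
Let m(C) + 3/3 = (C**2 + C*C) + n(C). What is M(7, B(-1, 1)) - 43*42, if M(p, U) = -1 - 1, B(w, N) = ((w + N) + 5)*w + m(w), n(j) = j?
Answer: -1808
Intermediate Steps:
m(C) = -1 + C + 2*C**2 (m(C) = -1 + ((C**2 + C*C) + C) = -1 + ((C**2 + C**2) + C) = -1 + (2*C**2 + C) = -1 + (C + 2*C**2) = -1 + C + 2*C**2)
B(w, N) = -1 + w + 2*w**2 + w*(5 + N + w) (B(w, N) = ((w + N) + 5)*w + (-1 + w + 2*w**2) = ((N + w) + 5)*w + (-1 + w + 2*w**2) = (5 + N + w)*w + (-1 + w + 2*w**2) = w*(5 + N + w) + (-1 + w + 2*w**2) = -1 + w + 2*w**2 + w*(5 + N + w))
M(p, U) = -2
M(7, B(-1, 1)) - 43*42 = -2 - 43*42 = -2 - 1806 = -1808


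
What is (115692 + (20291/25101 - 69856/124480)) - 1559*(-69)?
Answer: 21800068686577/97642890 ≈ 2.2326e+5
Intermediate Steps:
(115692 + (20291/25101 - 69856/124480)) - 1559*(-69) = (115692 + (20291*(1/25101) - 69856*1/124480)) + 107571 = (115692 + (20291/25101 - 2183/3890)) + 107571 = (115692 + 24136507/97642890) + 107571 = 11296525366387/97642890 + 107571 = 21800068686577/97642890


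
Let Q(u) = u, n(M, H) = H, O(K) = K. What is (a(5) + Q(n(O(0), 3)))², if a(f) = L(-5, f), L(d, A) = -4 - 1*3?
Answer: 16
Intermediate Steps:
L(d, A) = -7 (L(d, A) = -4 - 3 = -7)
a(f) = -7
(a(5) + Q(n(O(0), 3)))² = (-7 + 3)² = (-4)² = 16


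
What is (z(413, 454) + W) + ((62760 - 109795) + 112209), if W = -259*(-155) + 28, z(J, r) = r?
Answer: 105801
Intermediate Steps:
W = 40173 (W = 40145 + 28 = 40173)
(z(413, 454) + W) + ((62760 - 109795) + 112209) = (454 + 40173) + ((62760 - 109795) + 112209) = 40627 + (-47035 + 112209) = 40627 + 65174 = 105801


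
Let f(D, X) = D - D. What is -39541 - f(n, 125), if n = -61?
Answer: -39541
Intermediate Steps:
f(D, X) = 0
-39541 - f(n, 125) = -39541 - 1*0 = -39541 + 0 = -39541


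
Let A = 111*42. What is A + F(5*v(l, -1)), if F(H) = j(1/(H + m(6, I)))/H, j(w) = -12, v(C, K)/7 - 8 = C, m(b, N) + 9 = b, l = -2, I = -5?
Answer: 163168/35 ≈ 4661.9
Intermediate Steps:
m(b, N) = -9 + b
v(C, K) = 56 + 7*C
A = 4662
F(H) = -12/H
A + F(5*v(l, -1)) = 4662 - 12*1/(5*(56 + 7*(-2))) = 4662 - 12*1/(5*(56 - 14)) = 4662 - 12/(5*42) = 4662 - 12/210 = 4662 - 12*1/210 = 4662 - 2/35 = 163168/35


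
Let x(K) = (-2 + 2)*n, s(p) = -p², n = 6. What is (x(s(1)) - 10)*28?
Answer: -280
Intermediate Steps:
x(K) = 0 (x(K) = (-2 + 2)*6 = 0*6 = 0)
(x(s(1)) - 10)*28 = (0 - 10)*28 = -10*28 = -280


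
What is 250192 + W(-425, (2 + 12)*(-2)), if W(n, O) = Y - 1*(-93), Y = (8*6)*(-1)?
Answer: 250237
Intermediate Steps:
Y = -48 (Y = 48*(-1) = -48)
W(n, O) = 45 (W(n, O) = -48 - 1*(-93) = -48 + 93 = 45)
250192 + W(-425, (2 + 12)*(-2)) = 250192 + 45 = 250237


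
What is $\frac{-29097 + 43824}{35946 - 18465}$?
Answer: $\frac{4909}{5827} \approx 0.84246$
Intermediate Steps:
$\frac{-29097 + 43824}{35946 - 18465} = \frac{14727}{17481} = 14727 \cdot \frac{1}{17481} = \frac{4909}{5827}$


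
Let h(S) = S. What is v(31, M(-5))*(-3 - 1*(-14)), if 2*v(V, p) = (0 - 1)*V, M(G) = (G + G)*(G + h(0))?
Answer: -341/2 ≈ -170.50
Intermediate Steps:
M(G) = 2*G² (M(G) = (G + G)*(G + 0) = (2*G)*G = 2*G²)
v(V, p) = -V/2 (v(V, p) = ((0 - 1)*V)/2 = (-V)/2 = -V/2)
v(31, M(-5))*(-3 - 1*(-14)) = (-½*31)*(-3 - 1*(-14)) = -31*(-3 + 14)/2 = -31/2*11 = -341/2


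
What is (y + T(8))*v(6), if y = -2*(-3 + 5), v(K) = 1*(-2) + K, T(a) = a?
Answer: 16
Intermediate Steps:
v(K) = -2 + K
y = -4 (y = -2*2 = -4)
(y + T(8))*v(6) = (-4 + 8)*(-2 + 6) = 4*4 = 16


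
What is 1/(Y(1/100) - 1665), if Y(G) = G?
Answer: -100/166499 ≈ -0.00060060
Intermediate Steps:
1/(Y(1/100) - 1665) = 1/(1/100 - 1665) = 1/(-166499/100) = -100/166499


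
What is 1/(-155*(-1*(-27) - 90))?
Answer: 1/9765 ≈ 0.00010241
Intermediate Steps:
1/(-155*(-1*(-27) - 90)) = 1/(-155*(27 - 90)) = 1/(-155*(-63)) = 1/9765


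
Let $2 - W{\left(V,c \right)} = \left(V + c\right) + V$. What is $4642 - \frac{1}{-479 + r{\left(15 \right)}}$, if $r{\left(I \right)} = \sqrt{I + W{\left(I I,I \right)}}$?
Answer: $\frac{1067145217}{229889} + \frac{8 i \sqrt{7}}{229889} \approx 4642.0 + 9.2071 \cdot 10^{-5} i$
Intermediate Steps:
$W{\left(V,c \right)} = 2 - c - 2 V$ ($W{\left(V,c \right)} = 2 - \left(\left(V + c\right) + V\right) = 2 - \left(c + 2 V\right) = 2 - c - 2 V$)
$r{\left(I \right)} = \sqrt{2 - 2 I^{2}}$ ($r{\left(I \right)} = \sqrt{I - \left(-2 + I + 2 I I\right)} = \sqrt{I - \left(-2 + I + 2 I^{2}\right)} = \sqrt{2 - 2 I^{2}}$)
$4642 - \frac{1}{-479 + r{\left(15 \right)}} = 4642 - \frac{1}{-479 + \sqrt{2 - 2 \cdot 15^{2}}} = 4642 - \frac{1}{-479 + \sqrt{2 - 450}} = 4642 - \frac{1}{-479 + \sqrt{-448}} = 4642 - \frac{1}{-479 + 8 i \sqrt{7}}$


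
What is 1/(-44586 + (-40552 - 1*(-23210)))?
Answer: -1/61928 ≈ -1.6148e-5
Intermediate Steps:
1/(-44586 + (-40552 - 1*(-23210))) = 1/(-44586 + (-40552 + 23210)) = 1/(-44586 - 17342) = 1/(-61928) = -1/61928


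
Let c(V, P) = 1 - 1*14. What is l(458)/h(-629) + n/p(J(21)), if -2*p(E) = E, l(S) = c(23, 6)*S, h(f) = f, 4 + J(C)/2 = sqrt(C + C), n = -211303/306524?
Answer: 11995694911/1253223374 + 211303*sqrt(42)/7969624 ≈ 9.7437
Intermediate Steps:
n = -211303/306524 (n = -211303*1/306524 = -211303/306524 ≈ -0.68935)
J(C) = -8 + 2*sqrt(2)*sqrt(C) (J(C) = -8 + 2*sqrt(C + C) = -8 + 2*sqrt(2*C) = -8 + 2*(sqrt(2)*sqrt(C)) = -8 + 2*sqrt(2)*sqrt(C))
c(V, P) = -13 (c(V, P) = 1 - 14 = -13)
l(S) = -13*S
p(E) = -E/2
l(458)/h(-629) + n/p(J(21)) = -13*458/(-629) - 211303*(-2/(-8 + 2*sqrt(2)*sqrt(21)))/306524 = -5954*(-1/629) - 211303*(-2/(-8 + 2*sqrt(42)))/306524 = 5954/629 - 211303/(306524*(4 - sqrt(42)))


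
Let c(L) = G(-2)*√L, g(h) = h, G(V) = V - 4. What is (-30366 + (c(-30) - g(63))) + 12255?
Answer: -18174 - 6*I*√30 ≈ -18174.0 - 32.863*I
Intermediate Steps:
G(V) = -4 + V
c(L) = -6*√L (c(L) = (-4 - 2)*√L = -6*√L)
(-30366 + (c(-30) - g(63))) + 12255 = (-30366 + (-6*I*√30 - 1*63)) + 12255 = (-30366 + (-6*I*√30 - 63)) + 12255 = (-30366 + (-63 - 6*I*√30)) + 12255 = (-30429 - 6*I*√30) + 12255 = -18174 - 6*I*√30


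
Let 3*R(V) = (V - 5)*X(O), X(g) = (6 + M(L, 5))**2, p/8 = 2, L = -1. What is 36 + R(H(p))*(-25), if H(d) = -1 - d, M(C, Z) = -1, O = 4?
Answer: 13858/3 ≈ 4619.3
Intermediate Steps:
p = 16 (p = 8*2 = 16)
X(g) = 25 (X(g) = (6 - 1)**2 = 5**2 = 25)
R(V) = -125/3 + 25*V/3 (R(V) = ((V - 5)*25)/3 = ((-5 + V)*25)/3 = (-125 + 25*V)/3 = -125/3 + 25*V/3)
36 + R(H(p))*(-25) = 36 + (-125/3 + 25*(-1 - 1*16)/3)*(-25) = 36 + (-125/3 + 25*(-1 - 16)/3)*(-25) = 36 + (-125/3 + (25/3)*(-17))*(-25) = 36 + (-125/3 - 425/3)*(-25) = 36 - 550/3*(-25) = 36 + 13750/3 = 13858/3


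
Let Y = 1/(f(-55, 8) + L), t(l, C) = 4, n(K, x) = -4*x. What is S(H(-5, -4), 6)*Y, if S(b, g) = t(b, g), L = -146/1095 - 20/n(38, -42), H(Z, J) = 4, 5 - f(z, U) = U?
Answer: -840/683 ≈ -1.2299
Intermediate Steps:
f(z, U) = 5 - U
L = -53/210 (L = -146/1095 - 20/((-4*(-42))) = -146*1/1095 - 20/168 = -2/15 - 20*1/168 = -2/15 - 5/42 = -53/210 ≈ -0.25238)
Y = -210/683 (Y = 1/((5 - 1*8) - 53/210) = 1/((5 - 8) - 53/210) = 1/(-3 - 53/210) = 1/(-683/210) = -210/683 ≈ -0.30747)
S(b, g) = 4
S(H(-5, -4), 6)*Y = 4*(-210/683) = -840/683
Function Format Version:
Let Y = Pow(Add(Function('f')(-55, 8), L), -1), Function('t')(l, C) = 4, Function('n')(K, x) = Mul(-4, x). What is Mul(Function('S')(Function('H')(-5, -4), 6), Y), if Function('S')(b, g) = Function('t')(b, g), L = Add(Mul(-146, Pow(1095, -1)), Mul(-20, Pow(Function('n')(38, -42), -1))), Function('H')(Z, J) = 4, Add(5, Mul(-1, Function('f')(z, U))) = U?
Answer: Rational(-840, 683) ≈ -1.2299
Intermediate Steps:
Function('f')(z, U) = Add(5, Mul(-1, U))
L = Rational(-53, 210) (L = Add(Mul(-146, Pow(1095, -1)), Mul(-20, Pow(Mul(-4, -42), -1))) = Add(Mul(-146, Rational(1, 1095)), Mul(-20, Pow(168, -1))) = Add(Rational(-2, 15), Mul(-20, Rational(1, 168))) = Add(Rational(-2, 15), Rational(-5, 42)) = Rational(-53, 210) ≈ -0.25238)
Y = Rational(-210, 683) (Y = Pow(Add(Add(5, Mul(-1, 8)), Rational(-53, 210)), -1) = Pow(Add(Add(5, -8), Rational(-53, 210)), -1) = Pow(Add(-3, Rational(-53, 210)), -1) = Pow(Rational(-683, 210), -1) = Rational(-210, 683) ≈ -0.30747)
Function('S')(b, g) = 4
Mul(Function('S')(Function('H')(-5, -4), 6), Y) = Mul(4, Rational(-210, 683)) = Rational(-840, 683)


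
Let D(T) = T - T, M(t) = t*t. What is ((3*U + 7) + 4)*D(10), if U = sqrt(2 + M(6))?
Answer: 0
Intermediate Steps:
M(t) = t**2
D(T) = 0
U = sqrt(38) (U = sqrt(2 + 6**2) = sqrt(2 + 36) = sqrt(38) ≈ 6.1644)
((3*U + 7) + 4)*D(10) = ((3*sqrt(38) + 7) + 4)*0 = ((7 + 3*sqrt(38)) + 4)*0 = (11 + 3*sqrt(38))*0 = 0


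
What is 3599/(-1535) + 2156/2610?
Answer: -608393/400635 ≈ -1.5186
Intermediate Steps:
3599/(-1535) + 2156/2610 = 3599*(-1/1535) + 2156*(1/2610) = -3599/1535 + 1078/1305 = -608393/400635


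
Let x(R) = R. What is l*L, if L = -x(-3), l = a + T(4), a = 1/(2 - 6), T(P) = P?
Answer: 45/4 ≈ 11.250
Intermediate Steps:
a = -1/4 (a = 1/(-4) = -1/4 ≈ -0.25000)
l = 15/4 (l = -1/4 + 4 = 15/4 ≈ 3.7500)
L = 3 (L = -1*(-3) = 3)
l*L = (15/4)*3 = 45/4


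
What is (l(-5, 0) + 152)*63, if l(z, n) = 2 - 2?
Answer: 9576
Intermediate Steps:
l(z, n) = 0
(l(-5, 0) + 152)*63 = (0 + 152)*63 = 152*63 = 9576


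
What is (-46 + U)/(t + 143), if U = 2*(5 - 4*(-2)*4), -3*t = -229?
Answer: 6/47 ≈ 0.12766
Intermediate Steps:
t = 229/3 (t = -1/3*(-229) = 229/3 ≈ 76.333)
U = 74 (U = 2*(5 + 8*4) = 2*(5 + 32) = 2*37 = 74)
(-46 + U)/(t + 143) = (-46 + 74)/(229/3 + 143) = 28/(658/3) = 28*(3/658) = 6/47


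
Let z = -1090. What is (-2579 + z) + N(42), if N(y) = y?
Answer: -3627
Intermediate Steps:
(-2579 + z) + N(42) = (-2579 - 1090) + 42 = -3669 + 42 = -3627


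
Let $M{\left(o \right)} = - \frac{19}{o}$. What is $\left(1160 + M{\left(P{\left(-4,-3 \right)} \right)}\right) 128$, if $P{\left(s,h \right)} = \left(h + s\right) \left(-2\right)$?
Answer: $\frac{1038144}{7} \approx 1.4831 \cdot 10^{5}$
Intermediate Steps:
$P{\left(s,h \right)} = - 2 h - 2 s$
$\left(1160 + M{\left(P{\left(-4,-3 \right)} \right)}\right) 128 = \left(1160 - \frac{19}{\left(-2\right) \left(-3\right) - -8}\right) 128 = \left(1160 - \frac{19}{6 + 8}\right) 128 = \left(1160 - \frac{19}{14}\right) 128 = \frac{16221}{14} \cdot 128 = \frac{1038144}{7}$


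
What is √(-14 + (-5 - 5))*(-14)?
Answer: -28*I*√6 ≈ -68.586*I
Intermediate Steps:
√(-14 + (-5 - 5))*(-14) = √(-14 - 10)*(-14) = √(-24)*(-14) = (2*I*√6)*(-14) = -28*I*√6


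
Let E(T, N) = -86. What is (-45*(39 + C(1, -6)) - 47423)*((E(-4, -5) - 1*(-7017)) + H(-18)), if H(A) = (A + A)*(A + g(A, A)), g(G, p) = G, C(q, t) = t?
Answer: -402366116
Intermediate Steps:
H(A) = 4*A² (H(A) = (A + A)*(A + A) = (2*A)*(2*A) = 4*A²)
(-45*(39 + C(1, -6)) - 47423)*((E(-4, -5) - 1*(-7017)) + H(-18)) = (-45*(39 - 6) - 47423)*((-86 - 1*(-7017)) + 4*(-18)²) = (-45*33 - 47423)*((-86 + 7017) + 4*324) = (-1485 - 47423)*(6931 + 1296) = -48908*8227 = -402366116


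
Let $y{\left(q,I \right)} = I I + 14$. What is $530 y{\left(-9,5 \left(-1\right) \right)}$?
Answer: $20670$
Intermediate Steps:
$y{\left(q,I \right)} = 14 + I^{2}$ ($y{\left(q,I \right)} = I^{2} + 14 = 14 + I^{2}$)
$530 y{\left(-9,5 \left(-1\right) \right)} = 530 \left(14 + \left(5 \left(-1\right)\right)^{2}\right) = 530 \left(14 + \left(-5\right)^{2}\right) = 530 \left(14 + 25\right) = 530 \cdot 39 = 20670$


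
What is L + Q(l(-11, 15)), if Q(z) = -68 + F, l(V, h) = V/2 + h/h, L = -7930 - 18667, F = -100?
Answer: -26765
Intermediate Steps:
L = -26597
l(V, h) = 1 + V/2 (l(V, h) = V*(1/2) + 1 = V/2 + 1 = 1 + V/2)
Q(z) = -168 (Q(z) = -68 - 100 = -168)
L + Q(l(-11, 15)) = -26597 - 168 = -26765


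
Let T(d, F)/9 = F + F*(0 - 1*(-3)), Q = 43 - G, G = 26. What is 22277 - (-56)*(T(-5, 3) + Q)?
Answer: 29277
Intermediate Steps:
Q = 17 (Q = 43 - 1*26 = 43 - 26 = 17)
T(d, F) = 36*F (T(d, F) = 9*(F + F*(0 - 1*(-3))) = 9*(F + F*(0 + 3)) = 9*(F + F*3) = 9*(F + 3*F) = 9*(4*F) = 36*F)
22277 - (-56)*(T(-5, 3) + Q) = 22277 - (-56)*(36*3 + 17) = 22277 - (-56)*(108 + 17) = 22277 - (-56)*125 = 22277 - 1*(-7000) = 22277 + 7000 = 29277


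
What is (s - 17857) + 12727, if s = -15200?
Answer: -20330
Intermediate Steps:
(s - 17857) + 12727 = (-15200 - 17857) + 12727 = -33057 + 12727 = -20330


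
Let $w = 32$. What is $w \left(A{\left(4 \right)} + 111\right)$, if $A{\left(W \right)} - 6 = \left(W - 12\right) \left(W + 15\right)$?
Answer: $-1120$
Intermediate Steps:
$A{\left(W \right)} = 6 + \left(-12 + W\right) \left(15 + W\right)$ ($A{\left(W \right)} = 6 + \left(W - 12\right) \left(W + 15\right) = 6 + \left(-12 + W\right) \left(15 + W\right)$)
$w \left(A{\left(4 \right)} + 111\right) = 32 \left(\left(-174 + 4^{2} + 3 \cdot 4\right) + 111\right) = 32 \left(\left(-174 + 16 + 12\right) + 111\right) = 32 \left(-146 + 111\right) = 32 \left(-35\right) = -1120$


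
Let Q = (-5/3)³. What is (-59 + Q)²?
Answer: 2951524/729 ≈ 4048.7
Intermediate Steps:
Q = -125/27 (Q = (-5*⅓)³ = (-5/3)³ = -125/27 ≈ -4.6296)
(-59 + Q)² = (-59 - 125/27)² = (-1718/27)² = 2951524/729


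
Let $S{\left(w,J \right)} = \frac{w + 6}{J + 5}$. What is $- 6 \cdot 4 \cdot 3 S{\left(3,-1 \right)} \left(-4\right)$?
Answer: $648$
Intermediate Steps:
$S{\left(w,J \right)} = \frac{6 + w}{5 + J}$
$- 6 \cdot 4 \cdot 3 S{\left(3,-1 \right)} \left(-4\right) = - 6 \cdot 4 \cdot 3 \frac{6 + 3}{5 - 1} \left(-4\right) = - 6 \cdot 12 \cdot \frac{1}{4} \cdot 9 \left(-4\right) = - 6 \cdot 12 \cdot \frac{9}{4} \left(-4\right) = \left(-6\right) 27 \left(-4\right) = \left(-162\right) \left(-4\right) = 648$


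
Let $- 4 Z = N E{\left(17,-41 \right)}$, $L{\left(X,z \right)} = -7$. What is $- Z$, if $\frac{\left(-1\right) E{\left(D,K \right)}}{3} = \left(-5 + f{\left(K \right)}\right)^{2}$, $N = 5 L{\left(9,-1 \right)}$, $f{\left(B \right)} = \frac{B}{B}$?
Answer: $420$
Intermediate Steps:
$f{\left(B \right)} = 1$
$N = -35$ ($N = 5 \left(-7\right) = -35$)
$E{\left(D,K \right)} = -48$ ($E{\left(D,K \right)} = - 3 \left(-5 + 1\right)^{2} = - 3 \left(-4\right)^{2} = \left(-3\right) 16 = -48$)
$Z = -420$ ($Z = - \frac{\left(-35\right) \left(-48\right)}{4} = \left(- \frac{1}{4}\right) 1680 = -420$)
$- Z = \left(-1\right) \left(-420\right) = 420$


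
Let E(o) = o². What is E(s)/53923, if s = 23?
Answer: 529/53923 ≈ 0.0098103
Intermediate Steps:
E(s)/53923 = 23²/53923 = 529*(1/53923) = 529/53923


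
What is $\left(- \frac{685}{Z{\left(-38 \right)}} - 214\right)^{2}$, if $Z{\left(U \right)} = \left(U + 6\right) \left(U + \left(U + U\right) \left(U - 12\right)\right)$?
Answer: $\frac{663654418543081}{14492307456} \approx 45794.0$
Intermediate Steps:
$Z{\left(U \right)} = \left(6 + U\right) \left(U + 2 U \left(-12 + U\right)\right)$
$\left(- \frac{685}{Z{\left(-38 \right)}} - 214\right)^{2} = \left(- \frac{685}{\left(-38\right) \left(-138 - -418 + 2 \left(-38\right)^{2}\right)} - 214\right)^{2} = \left(- \frac{685}{\left(-38\right) \left(-138 + 418 + 2 \cdot 1444\right)} - 214\right)^{2} = \left(- \frac{685}{\left(-38\right) \left(-138 + 418 + 2888\right)} - 214\right)^{2} = \left(- \frac{685}{\left(-38\right) 3168} - 214\right)^{2} = \left(- \frac{685}{-120384} - 214\right)^{2} = \left(\left(-685\right) \left(- \frac{1}{120384}\right) - 214\right)^{2} = \left(\frac{685}{120384} - 214\right)^{2} = \left(- \frac{25761491}{120384}\right)^{2} = \frac{663654418543081}{14492307456}$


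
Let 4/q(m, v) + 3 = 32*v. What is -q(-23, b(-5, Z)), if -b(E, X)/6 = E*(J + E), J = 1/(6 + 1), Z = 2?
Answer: 28/32661 ≈ 0.00085729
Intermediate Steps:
J = 1/7 ≈ 0.14286
b(E, X) = -6*E*(1/7 + E)
q(m, v) = 4/(-3 + 32*v)
-q(-23, b(-5, Z)) = -4/(-3 + 32*(-6/7*(-5)*(1 + 7*(-5)))) = -4/(-3 + 32*(-6/7*(-5)*(1 - 35))) = -4/(-3 + 32*(-6/7*(-5)*(-34))) = -4/(-3 + 32*(-1020/7)) = -4/(-3 - 32640/7) = -4/(-32661/7) = -4*(-7)/32661 = -1*(-28/32661) = 28/32661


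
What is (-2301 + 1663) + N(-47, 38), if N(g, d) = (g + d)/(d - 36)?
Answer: -1285/2 ≈ -642.50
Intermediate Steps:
N(g, d) = (d + g)/(-36 + d)
(-2301 + 1663) + N(-47, 38) = (-2301 + 1663) + (38 - 47)/(-36 + 38) = -638 - 9/2 = -1285/2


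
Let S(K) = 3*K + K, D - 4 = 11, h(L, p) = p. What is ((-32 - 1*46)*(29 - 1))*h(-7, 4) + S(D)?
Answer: -8676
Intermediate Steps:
D = 15 (D = 4 + 11 = 15)
S(K) = 4*K
((-32 - 1*46)*(29 - 1))*h(-7, 4) + S(D) = ((-32 - 1*46)*(29 - 1))*4 + 4*15 = ((-32 - 46)*28)*4 + 60 = -78*28*4 + 60 = -2184*4 + 60 = -8736 + 60 = -8676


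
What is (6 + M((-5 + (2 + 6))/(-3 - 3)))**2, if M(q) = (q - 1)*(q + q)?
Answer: 225/4 ≈ 56.250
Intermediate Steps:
M(q) = 2*q*(-1 + q) (M(q) = (-1 + q)*(2*q) = 2*q*(-1 + q))
(6 + M((-5 + (2 + 6))/(-3 - 3)))**2 = (6 + 2*((-5 + (2 + 6))/(-3 - 3))*(-1 + (-5 + (2 + 6))/(-3 - 3)))**2 = (6 + 2*((-5 + 8)/(-6))*(-1 + (-5 + 8)/(-6)))**2 = (6 + 2*(3*(-1/6))*(-1 + 3*(-1/6)))**2 = (6 + 2*(-1/2)*(-1 - 1/2))**2 = (6 + 2*(-1/2)*(-3/2))**2 = (6 + 3/2)**2 = (15/2)**2 = 225/4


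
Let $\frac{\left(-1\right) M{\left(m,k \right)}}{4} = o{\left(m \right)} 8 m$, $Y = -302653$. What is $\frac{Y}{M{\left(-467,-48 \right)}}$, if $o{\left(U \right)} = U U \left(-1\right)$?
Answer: $\frac{302653}{3259122016} \approx 9.2863 \cdot 10^{-5}$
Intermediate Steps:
$o{\left(U \right)} = - U^{2}$ ($o{\left(U \right)} = U^{2} \left(-1\right) = - U^{2}$)
$M{\left(m,k \right)} = 32 m^{3}$ ($M{\left(m,k \right)} = - 4 - m^{2} \cdot 8 m = - 4 - 8 m^{2} m = - 4 \left(- 8 m^{3}\right) = 32 m^{3}$)
$\frac{Y}{M{\left(-467,-48 \right)}} = - \frac{302653}{32 \left(-467\right)^{3}} = - \frac{302653}{32 \left(-101847563\right)} = - \frac{302653}{-3259122016} = \left(-302653\right) \left(- \frac{1}{3259122016}\right) = \frac{302653}{3259122016}$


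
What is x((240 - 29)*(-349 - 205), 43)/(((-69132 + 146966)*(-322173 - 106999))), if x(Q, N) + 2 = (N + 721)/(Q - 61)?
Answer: 117337/1953392552805420 ≈ 6.0068e-11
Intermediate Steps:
x(Q, N) = -2 + (721 + N)/(-61 + Q) (x(Q, N) = -2 + (N + 721)/(Q - 61) = -2 + (721 + N)/(-61 + Q))
x((240 - 29)*(-349 - 205), 43)/(((-69132 + 146966)*(-322173 - 106999))) = ((843 + 43 - 2*(240 - 29)*(-349 - 205))/(-61 + (240 - 29)*(-349 - 205)))/(((-69132 + 146966)*(-322173 - 106999))) = ((843 + 43 - 422*(-554))/(-61 + 211*(-554)))/((77834*(-429172))) = ((843 + 43 - 2*(-116894))/(-61 - 116894))/(-33404173448) = ((843 + 43 + 233788)/(-116955))*(-1/33404173448) = -1/116955*234674*(-1/33404173448) = -234674/116955*(-1/33404173448) = 117337/1953392552805420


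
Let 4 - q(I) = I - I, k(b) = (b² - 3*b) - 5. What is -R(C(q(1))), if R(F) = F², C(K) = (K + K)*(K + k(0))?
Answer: -64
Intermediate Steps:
k(b) = -5 + b² - 3*b
q(I) = 4 (q(I) = 4 - (I - I) = 4 - 1*0 = 4 + 0 = 4)
C(K) = 2*K*(-5 + K) (C(K) = (K + K)*(K + (-5 + 0² - 3*0)) = (2*K)*(K + (-5 + 0 + 0)) = (2*K)*(K - 5) = (2*K)*(-5 + K) = 2*K*(-5 + K))
-R(C(q(1))) = -(2*4*(-5 + 4))² = -(2*4*(-1))² = -1*(-8)² = -1*64 = -64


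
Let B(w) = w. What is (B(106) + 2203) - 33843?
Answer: -31534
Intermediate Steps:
(B(106) + 2203) - 33843 = (106 + 2203) - 33843 = 2309 - 33843 = -31534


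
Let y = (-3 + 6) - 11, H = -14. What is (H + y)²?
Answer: 484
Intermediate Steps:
y = -8 (y = 3 - 11 = -8)
(H + y)² = (-14 - 8)² = (-22)² = 484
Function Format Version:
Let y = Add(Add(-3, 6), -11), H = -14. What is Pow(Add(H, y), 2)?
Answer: 484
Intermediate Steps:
y = -8 (y = Add(3, -11) = -8)
Pow(Add(H, y), 2) = Pow(Add(-14, -8), 2) = Pow(-22, 2) = 484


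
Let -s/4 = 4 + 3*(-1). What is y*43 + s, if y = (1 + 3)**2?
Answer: 684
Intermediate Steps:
y = 16 (y = 4**2 = 16)
s = -4 (s = -4*(4 + 3*(-1)) = -4*(4 - 3) = -4*1 = -4)
y*43 + s = 16*43 - 4 = 688 - 4 = 684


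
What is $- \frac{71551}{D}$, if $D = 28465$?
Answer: $- \frac{71551}{28465} \approx -2.5136$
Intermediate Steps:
$- \frac{71551}{D} = - \frac{71551}{28465}$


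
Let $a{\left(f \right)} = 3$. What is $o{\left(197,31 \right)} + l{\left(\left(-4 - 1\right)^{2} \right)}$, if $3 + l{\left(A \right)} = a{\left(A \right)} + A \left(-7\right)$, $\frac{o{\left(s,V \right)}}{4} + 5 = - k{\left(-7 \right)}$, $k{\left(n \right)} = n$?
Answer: $-167$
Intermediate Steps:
$o{\left(s,V \right)} = 8$ ($o{\left(s,V \right)} = -20 + 4 \left(\left(-1\right) \left(-7\right)\right) = -20 + 4 \cdot 7 = -20 + 28 = 8$)
$l{\left(A \right)} = - 7 A$ ($l{\left(A \right)} = -3 + \left(3 + A \left(-7\right)\right) = -3 - \left(-3 + 7 A\right) = - 7 A$)
$o{\left(197,31 \right)} + l{\left(\left(-4 - 1\right)^{2} \right)} = 8 - 7 \left(-4 - 1\right)^{2} = 8 - 7 \left(-5\right)^{2} = 8 - 175 = -167$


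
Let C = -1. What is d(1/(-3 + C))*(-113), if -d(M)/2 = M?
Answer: -113/2 ≈ -56.500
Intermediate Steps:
d(M) = -2*M
d(1/(-3 + C))*(-113) = -2/(-3 - 1)*(-113) = -2/(-4)*(-113) = -2*(-¼)*(-113) = (½)*(-113) = -113/2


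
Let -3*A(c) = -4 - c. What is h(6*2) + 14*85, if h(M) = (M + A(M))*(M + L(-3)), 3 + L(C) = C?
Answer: 1294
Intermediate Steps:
L(C) = -3 + C
A(c) = 4/3 + c/3 (A(c) = -(-4 - c)/3 = 4/3 + c/3)
h(M) = (-6 + M)*(4/3 + 4*M/3) (h(M) = (M + (4/3 + M/3))*(M + (-3 - 3)) = (4/3 + 4*M/3)*(M - 6) = (4/3 + 4*M/3)*(-6 + M) = (-6 + M)*(4/3 + 4*M/3))
h(6*2) + 14*85 = (-8 - 40*2 + 4*(6*2)²/3) + 14*85 = (-8 - 20/3*12 + (4/3)*12²) + 1190 = (-8 - 80 + (4/3)*144) + 1190 = (-8 - 80 + 192) + 1190 = 104 + 1190 = 1294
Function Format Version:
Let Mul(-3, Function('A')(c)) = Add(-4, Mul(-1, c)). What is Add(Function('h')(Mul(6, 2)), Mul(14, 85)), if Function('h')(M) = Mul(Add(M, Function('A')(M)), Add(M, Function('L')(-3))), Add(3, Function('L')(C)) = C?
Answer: 1294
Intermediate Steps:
Function('L')(C) = Add(-3, C)
Function('A')(c) = Add(Rational(4, 3), Mul(Rational(1, 3), c)) (Function('A')(c) = Mul(Rational(-1, 3), Add(-4, Mul(-1, c))) = Add(Rational(4, 3), Mul(Rational(1, 3), c)))
Function('h')(M) = Mul(Add(-6, M), Add(Rational(4, 3), Mul(Rational(4, 3), M))) (Function('h')(M) = Mul(Add(M, Add(Rational(4, 3), Mul(Rational(1, 3), M))), Add(M, Add(-3, -3))) = Mul(Add(Rational(4, 3), Mul(Rational(4, 3), M)), Add(M, -6)) = Mul(Add(Rational(4, 3), Mul(Rational(4, 3), M)), Add(-6, M)) = Mul(Add(-6, M), Add(Rational(4, 3), Mul(Rational(4, 3), M))))
Add(Function('h')(Mul(6, 2)), Mul(14, 85)) = Add(Add(-8, Mul(Rational(-20, 3), Mul(6, 2)), Mul(Rational(4, 3), Pow(Mul(6, 2), 2))), Mul(14, 85)) = Add(Add(-8, Mul(Rational(-20, 3), 12), Mul(Rational(4, 3), Pow(12, 2))), 1190) = Add(Add(-8, -80, Mul(Rational(4, 3), 144)), 1190) = Add(Add(-8, -80, 192), 1190) = Add(104, 1190) = 1294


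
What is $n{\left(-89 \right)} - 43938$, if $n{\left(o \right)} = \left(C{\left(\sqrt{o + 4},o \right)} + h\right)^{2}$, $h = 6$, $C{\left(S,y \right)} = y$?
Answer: $-37049$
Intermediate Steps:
$n{\left(o \right)} = \left(6 + o\right)^{2}$ ($n{\left(o \right)} = \left(o + 6\right)^{2} = \left(6 + o\right)^{2}$)
$n{\left(-89 \right)} - 43938 = \left(6 - 89\right)^{2} - 43938 = \left(-83\right)^{2} - 43938 = 6889 - 43938 = -37049$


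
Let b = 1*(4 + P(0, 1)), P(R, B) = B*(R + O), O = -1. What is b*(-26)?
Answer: -78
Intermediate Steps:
P(R, B) = B*(-1 + R) (P(R, B) = B*(R - 1) = B*(-1 + R))
b = 3 (b = 1*(4 + 1*(-1 + 0)) = 1*(4 + 1*(-1)) = 1*(4 - 1) = 1*3 = 3)
b*(-26) = 3*(-26) = -78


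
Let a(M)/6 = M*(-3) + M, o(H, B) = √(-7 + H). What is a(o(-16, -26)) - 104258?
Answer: -104258 - 12*I*√23 ≈ -1.0426e+5 - 57.55*I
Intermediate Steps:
a(M) = -12*M (a(M) = 6*(M*(-3) + M) = 6*(-3*M + M) = 6*(-2*M) = -12*M)
a(o(-16, -26)) - 104258 = -12*√(-7 - 16) - 104258 = -12*I*√23 - 104258 = -104258 - 12*I*√23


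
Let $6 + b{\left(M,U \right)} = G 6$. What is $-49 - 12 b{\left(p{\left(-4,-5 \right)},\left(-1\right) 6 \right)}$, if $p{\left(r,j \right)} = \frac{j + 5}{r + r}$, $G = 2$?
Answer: $-121$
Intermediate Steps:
$p{\left(r,j \right)} = \frac{5 + j}{2 r}$
$b{\left(M,U \right)} = 6$ ($b{\left(M,U \right)} = -6 + 2 \cdot 6 = -6 + 12 = 6$)
$-49 - 12 b{\left(p{\left(-4,-5 \right)},\left(-1\right) 6 \right)} = -49 - 72 = -121$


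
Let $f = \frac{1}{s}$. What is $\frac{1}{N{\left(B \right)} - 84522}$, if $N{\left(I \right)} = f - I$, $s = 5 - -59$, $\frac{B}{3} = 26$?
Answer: $- \frac{64}{5414399} \approx -1.182 \cdot 10^{-5}$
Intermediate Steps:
$B = 78$ ($B = 3 \cdot 26 = 78$)
$s = 64$ ($s = 5 + 59 = 64$)
$f = \frac{1}{64} \approx 0.015625$
$N{\left(I \right)} = \frac{1}{64} - I$
$\frac{1}{N{\left(B \right)} - 84522} = \frac{1}{\left(\frac{1}{64} - 78\right) - 84522} = \frac{1}{- \frac{4991}{64} - 84522} = \frac{1}{- \frac{5414399}{64}} = - \frac{64}{5414399}$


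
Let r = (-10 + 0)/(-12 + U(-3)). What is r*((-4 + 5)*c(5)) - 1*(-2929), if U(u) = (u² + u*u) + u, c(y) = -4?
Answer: 8827/3 ≈ 2942.3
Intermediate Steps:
U(u) = u + 2*u² (U(u) = (u² + u²) + u = 2*u² + u = u + 2*u²)
r = -10/3 (r = (-10 + 0)/(-12 - 3*(1 + 2*(-3))) = -10/(-12 - 3*(1 - 6)) = -10/(-12 - 3*(-5)) = -10/(-12 + 15) = -10/3 ≈ -3.3333)
r*((-4 + 5)*c(5)) - 1*(-2929) = -10*(-4 + 5)*(-4)/3 - 1*(-2929) = -10*(-4)/3 + 2929 = -10/3*(-4) + 2929 = 40/3 + 2929 = 8827/3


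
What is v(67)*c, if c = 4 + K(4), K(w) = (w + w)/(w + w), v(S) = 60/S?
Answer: 300/67 ≈ 4.4776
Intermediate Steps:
K(w) = 1 (K(w) = (2*w)/((2*w)) = (2*w)*(1/(2*w)) = 1)
c = 5 (c = 4 + 1 = 5)
v(67)*c = (60/67)*5 = 300/67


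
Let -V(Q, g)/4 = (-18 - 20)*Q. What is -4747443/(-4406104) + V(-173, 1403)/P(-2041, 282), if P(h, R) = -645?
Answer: 118925011519/2841937080 ≈ 41.846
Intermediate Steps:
V(Q, g) = 152*Q (V(Q, g) = -4*(-18 - 20)*Q = -(-152)*Q = 152*Q)
-4747443/(-4406104) + V(-173, 1403)/P(-2041, 282) = -4747443/(-4406104) + (152*(-173))/(-645) = -4747443*(-1/4406104) - 26296*(-1/645) = 4747443/4406104 + 26296/645 = 118925011519/2841937080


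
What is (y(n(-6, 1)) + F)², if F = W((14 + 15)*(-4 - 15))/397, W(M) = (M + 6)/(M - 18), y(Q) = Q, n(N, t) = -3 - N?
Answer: 459987794176/51027647449 ≈ 9.0145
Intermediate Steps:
W(M) = (6 + M)/(-18 + M)
F = 545/225893 (F = ((6 + (14 + 15)*(-4 - 15))/(-18 + (14 + 15)*(-4 - 15)))/397 = ((6 + 29*(-19))/(-18 + 29*(-19)))*(1/397) = ((6 - 551)/(-18 - 551))*(1/397) = (-545/(-569))*(1/397) = -1/569*(-545)*(1/397) = (545/569)*(1/397) = 545/225893 ≈ 0.0024126)
(y(n(-6, 1)) + F)² = ((-3 - 1*(-6)) + 545/225893)² = ((-3 + 6) + 545/225893)² = (3 + 545/225893)² = (678224/225893)² = 459987794176/51027647449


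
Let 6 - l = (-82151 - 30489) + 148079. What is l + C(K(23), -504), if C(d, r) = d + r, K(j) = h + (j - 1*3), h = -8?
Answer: -35925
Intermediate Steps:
K(j) = -11 + j (K(j) = -8 + (j - 1*3) = -8 + (j - 3) = -8 + (-3 + j) = -11 + j)
l = -35433 (l = 6 - ((-82151 - 30489) + 148079) = 6 - (-112640 + 148079) = 6 - 1*35439 = 6 - 35439 = -35433)
l + C(K(23), -504) = -35433 + ((-11 + 23) - 504) = -35433 + (12 - 504) = -35433 - 492 = -35925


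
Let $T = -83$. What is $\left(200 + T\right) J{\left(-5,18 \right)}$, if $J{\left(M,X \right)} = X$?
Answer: $2106$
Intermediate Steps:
$\left(200 + T\right) J{\left(-5,18 \right)} = \left(200 - 83\right) 18 = 117 \cdot 18 = 2106$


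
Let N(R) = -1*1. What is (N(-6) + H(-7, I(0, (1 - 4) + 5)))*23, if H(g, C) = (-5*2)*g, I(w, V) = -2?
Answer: 1587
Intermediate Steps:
H(g, C) = -10*g
N(R) = -1
(N(-6) + H(-7, I(0, (1 - 4) + 5)))*23 = (-1 - 10*(-7))*23 = (-1 + 70)*23 = 69*23 = 1587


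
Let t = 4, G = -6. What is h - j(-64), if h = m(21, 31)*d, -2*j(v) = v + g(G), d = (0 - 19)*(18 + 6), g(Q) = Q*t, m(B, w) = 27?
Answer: -12356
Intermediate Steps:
g(Q) = 4*Q (g(Q) = Q*4 = 4*Q)
d = -456 (d = -19*24 = -456)
j(v) = 12 - v/2 (j(v) = -(v + 4*(-6))/2 = -(v - 24)/2 = -(-24 + v)/2 = 12 - v/2)
h = -12312 (h = 27*(-456) = -12312)
h - j(-64) = -12312 - (12 - ½*(-64)) = -12312 - (12 + 32) = -12312 - 1*44 = -12312 - 44 = -12356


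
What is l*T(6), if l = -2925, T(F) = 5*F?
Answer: -87750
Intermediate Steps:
l*T(6) = -14625*6 = -2925*30 = -87750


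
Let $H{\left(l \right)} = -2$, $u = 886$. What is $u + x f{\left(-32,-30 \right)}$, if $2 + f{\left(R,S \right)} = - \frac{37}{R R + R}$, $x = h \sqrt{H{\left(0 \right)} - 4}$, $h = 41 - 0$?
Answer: $886 - \frac{82861 i \sqrt{6}}{992} \approx 886.0 - 204.6 i$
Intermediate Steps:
$h = 41$ ($h = 41 + 0 = 41$)
$x = 41 i \sqrt{6}$ ($x = 41 \sqrt{-2 - 4} = 41 \sqrt{-6} = 41 i \sqrt{6} \approx 100.43 i$)
$f{\left(R,S \right)} = -2 - \frac{37}{R + R^{2}}$ ($f{\left(R,S \right)} = -2 - \frac{37}{R R + R} = -2 - \frac{37}{R^{2} + R} = -2 - \frac{37}{R + R^{2}}$)
$u + x f{\left(-32,-30 \right)} = 886 + 41 i \sqrt{6} \frac{-37 - -64 - 2 \left(-32\right)^{2}}{\left(-32\right) \left(1 - 32\right)} = 886 + 41 i \sqrt{6} \left(- \frac{-37 + 64 - 2048}{32 \left(-31\right)}\right) = 886 + 41 i \sqrt{6} \left(\left(- \frac{1}{32}\right) \left(- \frac{1}{31}\right) \left(-37 + 64 - 2048\right)\right) = 886 + 41 i \sqrt{6} \left(\left(- \frac{1}{32}\right) \left(- \frac{1}{31}\right) \left(-2021\right)\right) = 886 + 41 i \sqrt{6} \left(- \frac{2021}{992}\right) = 886 - \frac{82861 i \sqrt{6}}{992}$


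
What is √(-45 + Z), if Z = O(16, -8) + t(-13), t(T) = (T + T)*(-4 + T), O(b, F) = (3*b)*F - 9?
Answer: 2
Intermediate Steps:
O(b, F) = -9 + 3*F*b (O(b, F) = 3*F*b - 9 = -9 + 3*F*b)
t(T) = 2*T*(-4 + T) (t(T) = (2*T)*(-4 + T) = 2*T*(-4 + T))
Z = 49 (Z = (-9 + 3*(-8)*16) + 2*(-13)*(-4 - 13) = (-9 - 384) + 2*(-13)*(-17) = -393 + 442 = 49)
√(-45 + Z) = √(-45 + 49) = √4 = 2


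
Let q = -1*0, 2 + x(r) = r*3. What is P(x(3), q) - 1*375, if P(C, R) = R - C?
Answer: -382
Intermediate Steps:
x(r) = -2 + 3*r (x(r) = -2 + r*3 = -2 + 3*r)
q = 0
P(x(3), q) - 1*375 = (0 - (-2 + 3*3)) - 1*375 = (0 - (-2 + 9)) - 375 = (0 - 1*7) - 375 = (0 - 7) - 375 = -7 - 375 = -382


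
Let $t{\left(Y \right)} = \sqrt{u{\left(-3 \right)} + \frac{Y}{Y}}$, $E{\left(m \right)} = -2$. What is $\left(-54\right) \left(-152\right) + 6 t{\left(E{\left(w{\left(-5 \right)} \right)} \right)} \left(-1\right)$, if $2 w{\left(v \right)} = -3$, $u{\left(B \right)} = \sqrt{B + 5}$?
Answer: $8208 - 6 \sqrt{1 + \sqrt{2}} \approx 8198.7$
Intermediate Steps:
$u{\left(B \right)} = \sqrt{5 + B}$
$w{\left(v \right)} = - \frac{3}{2}$ ($w{\left(v \right)} = \frac{1}{2} \left(-3\right) = - \frac{3}{2}$)
$t{\left(Y \right)} = \sqrt{1 + \sqrt{2}}$ ($t{\left(Y \right)} = \sqrt{\sqrt{5 - 3} + \frac{Y}{Y}} = \sqrt{\sqrt{2} + 1} = \sqrt{1 + \sqrt{2}}$)
$\left(-54\right) \left(-152\right) + 6 t{\left(E{\left(w{\left(-5 \right)} \right)} \right)} \left(-1\right) = \left(-54\right) \left(-152\right) + 6 \sqrt{1 + \sqrt{2}} \left(-1\right) = 8208 - 6 \sqrt{1 + \sqrt{2}}$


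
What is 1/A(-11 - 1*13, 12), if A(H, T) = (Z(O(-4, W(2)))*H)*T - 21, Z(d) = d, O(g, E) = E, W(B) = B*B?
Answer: -1/1173 ≈ -0.00085251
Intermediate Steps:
W(B) = B²
A(H, T) = -21 + 4*H*T (A(H, T) = (2²*H)*T - 21 = (4*H)*T - 21 = 4*H*T - 21 = -21 + 4*H*T)
1/A(-11 - 1*13, 12) = 1/(-21 + 4*(-11 - 1*13)*12) = 1/(-21 + 4*(-11 - 13)*12) = 1/(-21 + 4*(-24)*12) = 1/(-21 - 1152) = 1/(-1173) = -1/1173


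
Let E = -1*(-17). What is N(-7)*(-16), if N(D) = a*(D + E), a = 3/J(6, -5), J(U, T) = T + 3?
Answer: 240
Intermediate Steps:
E = 17
J(U, T) = 3 + T
a = -3/2 (a = 3/(3 - 5) = 3/(-2) = 3*(-1/2) = -3/2 ≈ -1.5000)
N(D) = -51/2 - 3*D/2 (N(D) = -3*(D + 17)/2 = -3*(17 + D)/2 = -51/2 - 3*D/2)
N(-7)*(-16) = (-51/2 - 3/2*(-7))*(-16) = (-51/2 + 21/2)*(-16) = -15*(-16) = 240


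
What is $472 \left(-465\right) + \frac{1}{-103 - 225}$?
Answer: $- \frac{71989441}{328} \approx -2.1948 \cdot 10^{5}$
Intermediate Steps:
$472 \left(-465\right) + \frac{1}{-103 - 225} = -219480 + \frac{1}{-328} = -219480 - \frac{1}{328} = - \frac{71989441}{328}$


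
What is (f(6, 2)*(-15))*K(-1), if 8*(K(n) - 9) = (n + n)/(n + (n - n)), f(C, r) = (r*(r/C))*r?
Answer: -185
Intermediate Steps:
f(C, r) = r**3/C (f(C, r) = (r**2/C)*r = r**3/C)
K(n) = 37/4 (K(n) = 9 + ((n + n)/(n + (n - n)))/8 = 9 + ((2*n)/(n + 0))/8 = 9 + ((2*n)/n)/8 = 9 + (1/8)*2 = 9 + 1/4 = 37/4)
(f(6, 2)*(-15))*K(-1) = ((2**3/6)*(-15))*(37/4) = (((1/6)*8)*(-15))*(37/4) = ((4/3)*(-15))*(37/4) = -20*37/4 = -185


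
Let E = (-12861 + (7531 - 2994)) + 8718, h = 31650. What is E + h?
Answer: 32044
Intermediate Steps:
E = 394 (E = (-12861 + 4537) + 8718 = -8324 + 8718 = 394)
E + h = 394 + 31650 = 32044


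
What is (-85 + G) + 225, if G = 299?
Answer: 439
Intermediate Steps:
(-85 + G) + 225 = (-85 + 299) + 225 = 214 + 225 = 439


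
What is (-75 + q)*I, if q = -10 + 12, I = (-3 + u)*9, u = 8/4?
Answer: 657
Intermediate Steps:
u = 2 (u = 8*(¼) = 2)
I = -9 (I = (-3 + 2)*9 = -1*9 = -9)
q = 2
(-75 + q)*I = (-75 + 2)*(-9) = -73*(-9) = 657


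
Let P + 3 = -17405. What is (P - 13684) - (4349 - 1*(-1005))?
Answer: -36446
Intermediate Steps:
P = -17408 (P = -3 - 17405 = -17408)
(P - 13684) - (4349 - 1*(-1005)) = (-17408 - 13684) - (4349 - 1*(-1005)) = -31092 - (4349 + 1005) = -31092 - 1*5354 = -31092 - 5354 = -36446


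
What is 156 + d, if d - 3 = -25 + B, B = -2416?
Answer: -2282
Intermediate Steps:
d = -2438 (d = 3 + (-25 - 2416) = 3 - 2441 = -2438)
156 + d = 156 - 2438 = -2282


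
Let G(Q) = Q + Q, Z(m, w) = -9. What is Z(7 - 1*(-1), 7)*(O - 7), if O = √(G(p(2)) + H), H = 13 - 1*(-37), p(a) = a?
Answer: 63 - 27*√6 ≈ -3.1362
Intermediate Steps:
G(Q) = 2*Q
H = 50 (H = 13 + 37 = 50)
O = 3*√6 (O = √(2*2 + 50) = √(4 + 50) = √54 = 3*√6 ≈ 7.3485)
Z(7 - 1*(-1), 7)*(O - 7) = -9*(3*√6 - 7) = -9*(-7 + 3*√6) = 63 - 27*√6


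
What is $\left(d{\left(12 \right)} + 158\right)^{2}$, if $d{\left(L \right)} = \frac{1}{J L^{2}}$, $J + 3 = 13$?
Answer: $\frac{51765805441}{2073600} \approx 24964.0$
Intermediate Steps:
$J = 10$ ($J = -3 + 13 = 10$)
$d{\left(L \right)} = \frac{1}{10 L^{2}}$
$\left(d{\left(12 \right)} + 158\right)^{2} = \left(\frac{1}{10 \cdot 144} + 158\right)^{2} = \left(\frac{1}{10} \cdot \frac{1}{144} + 158\right)^{2} = \left(\frac{1}{1440} + 158\right)^{2} = \left(\frac{227521}{1440}\right)^{2} = \frac{51765805441}{2073600}$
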